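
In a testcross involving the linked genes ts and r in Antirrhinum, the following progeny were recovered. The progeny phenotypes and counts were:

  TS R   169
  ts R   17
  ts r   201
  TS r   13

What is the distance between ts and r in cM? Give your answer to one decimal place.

The two most frequent classes, TS R (169) and ts r (201), are the parental types, so the F1 was TS R / ts r.
The recombinant classes are TS r and ts R: 13 + 17 = 30.
Recombination frequency = 30/400 = 0.0750 ≈ 7.5%, i.e. 7.5 cM.

7.5 cM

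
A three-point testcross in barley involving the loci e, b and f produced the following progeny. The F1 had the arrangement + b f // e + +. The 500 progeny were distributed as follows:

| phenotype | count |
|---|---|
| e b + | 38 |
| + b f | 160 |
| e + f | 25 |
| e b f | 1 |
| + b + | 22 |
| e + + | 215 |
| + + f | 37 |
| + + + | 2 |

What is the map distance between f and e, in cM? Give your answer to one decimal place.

10.0 cM

The two rarest classes, e b f and + + +, are the double crossovers. Comparing them with the parentals, only the e allele has switched, so e is the middle locus and the order is f – e – b.
Crossovers in the f–e interval produce the single-crossover classes + b + and e + f (22 + 25 = 47) plus the double crossovers (3).
RF(f–e) = (47 + 3) / 500 = 50/500 = 0.1000 → 10.0 cM.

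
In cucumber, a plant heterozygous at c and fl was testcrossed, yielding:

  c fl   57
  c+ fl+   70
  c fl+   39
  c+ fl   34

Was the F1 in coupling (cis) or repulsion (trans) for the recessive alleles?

The two most frequent classes are c+ fl+ (70) and c fl (57); these are the parental (non-recombinant) types.
So the F1 carried c+ fl+ on one chromosome and c fl on the other — the recessive alleles are on the same chromosome (cis / coupling).

cis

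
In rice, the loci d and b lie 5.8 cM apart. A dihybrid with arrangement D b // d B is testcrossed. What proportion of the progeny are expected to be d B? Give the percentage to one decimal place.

47.1%

A map distance of 5.8 cM corresponds to a recombination frequency of 0.058.
The F1 is D b / d B, so d B is a parental gamete class with expected frequency (1 − r)/2 = 0.942/2 = 0.4710.
That is 0.4710 = 47.1% of the progeny.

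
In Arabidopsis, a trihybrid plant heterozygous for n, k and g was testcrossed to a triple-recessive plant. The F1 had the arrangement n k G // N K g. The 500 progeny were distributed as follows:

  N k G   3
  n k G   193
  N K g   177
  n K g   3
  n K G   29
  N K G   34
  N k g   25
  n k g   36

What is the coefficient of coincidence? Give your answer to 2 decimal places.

0.66

The two rarest classes, N k G and n K g, are the double crossovers. Comparing them with the parentals, only the n allele has switched, so n is the middle locus and the order is k – n – g.
k–n: (54 + 6)/500 = 0.1200; n–g: (70 + 6)/500 = 0.1520.
Expected DCO frequency = 0.1200 × 0.1520 ≈ 0.01824; observed = 6/500 ≈ 0.01200.
Coefficient of coincidence = 0.01200/0.01824 ≈ 0.66.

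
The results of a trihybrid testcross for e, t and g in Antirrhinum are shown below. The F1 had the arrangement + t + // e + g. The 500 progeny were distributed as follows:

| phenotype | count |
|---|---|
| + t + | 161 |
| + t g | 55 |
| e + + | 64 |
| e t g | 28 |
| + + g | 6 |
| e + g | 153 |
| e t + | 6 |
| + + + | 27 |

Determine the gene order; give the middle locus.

The two rarest classes, e t + and + + g, are the double crossovers. Comparing them with the parentals, only the e allele has switched, so e is the middle locus and the order is g – e – t.

e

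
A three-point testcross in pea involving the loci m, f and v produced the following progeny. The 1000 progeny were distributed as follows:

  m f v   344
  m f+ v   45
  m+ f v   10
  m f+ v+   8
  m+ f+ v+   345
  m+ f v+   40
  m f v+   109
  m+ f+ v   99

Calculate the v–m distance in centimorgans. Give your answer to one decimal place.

22.6 centimorgans

The two most frequent reciprocal classes, m+ f+ v+ and m f v, are the parental types, so the F1 was m+ f+ v+ / m f v.
The two rarest classes, m f+ v+ and m+ f v, are the double crossovers. Comparing them with the parentals, only the m allele has switched, so m is the middle locus and the order is f – m – v.
Crossovers in the m–v interval produce the single-crossover classes m+ f+ v and m f v+ (99 + 109 = 208) plus the double crossovers (18).
RF(m–v) = (208 + 18) / 1000 = 226/1000 = 0.2260 → 22.6 centimorgans.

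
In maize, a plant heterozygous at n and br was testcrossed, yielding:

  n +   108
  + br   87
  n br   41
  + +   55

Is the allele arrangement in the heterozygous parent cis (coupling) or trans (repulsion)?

trans

The two most frequent classes are + br (87) and n + (108); these are the parental (non-recombinant) types.
So the F1 carried + br on one chromosome and n + on the other — the recessive alleles are on opposite chromosomes (trans / repulsion).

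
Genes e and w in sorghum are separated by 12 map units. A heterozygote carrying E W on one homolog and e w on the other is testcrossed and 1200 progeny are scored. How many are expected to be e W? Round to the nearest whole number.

A map distance of 12 map units corresponds to a recombination frequency of 0.120.
The F1 is E W / e w, so e W is a recombinant gamete class with expected frequency r/2 = 0.120/2 = 0.0600.
Expected number = 0.0600 × 1200 = 72.00 ≈ 72.

72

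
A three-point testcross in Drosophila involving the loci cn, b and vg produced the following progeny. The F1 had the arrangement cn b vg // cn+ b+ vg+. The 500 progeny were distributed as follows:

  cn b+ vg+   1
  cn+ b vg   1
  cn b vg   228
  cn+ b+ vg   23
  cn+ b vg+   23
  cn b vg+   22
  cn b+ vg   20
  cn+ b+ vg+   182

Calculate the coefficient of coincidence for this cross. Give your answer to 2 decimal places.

0.47

The two rarest classes, cn+ b vg and cn b+ vg+, are the double crossovers. Comparing them with the parentals, only the cn allele has switched, so cn is the middle locus and the order is vg – cn – b.
vg–cn: (45 + 2)/500 = 0.0940; cn–b: (43 + 2)/500 = 0.0900.
Expected DCO frequency = 0.0940 × 0.0900 ≈ 0.00846; observed = 2/500 ≈ 0.00400.
Coefficient of coincidence = 0.00400/0.00846 ≈ 0.47.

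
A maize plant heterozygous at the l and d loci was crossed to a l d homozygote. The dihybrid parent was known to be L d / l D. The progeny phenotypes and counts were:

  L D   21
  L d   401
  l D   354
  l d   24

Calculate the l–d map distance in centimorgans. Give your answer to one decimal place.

The recombinant classes are L D and l d: 21 + 24 = 45.
Recombination frequency = 45/800 = 0.0563 ≈ 5.6%, i.e. 5.6 centimorgans.

5.6 centimorgans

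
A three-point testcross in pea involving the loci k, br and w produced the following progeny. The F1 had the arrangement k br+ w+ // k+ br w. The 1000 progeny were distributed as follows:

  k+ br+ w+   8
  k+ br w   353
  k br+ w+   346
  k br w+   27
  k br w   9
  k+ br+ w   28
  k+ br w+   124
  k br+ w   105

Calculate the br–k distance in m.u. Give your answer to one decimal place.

7.2 m.u.

The two rarest classes, k+ br+ w+ and k br w, are the double crossovers. Comparing them with the parentals, only the k allele has switched, so k is the middle locus and the order is br – k – w.
Crossovers in the br–k interval produce the single-crossover classes k br w+ and k+ br+ w (27 + 28 = 55) plus the double crossovers (17).
RF(br–k) = (55 + 17) / 1000 = 72/1000 = 0.0720 → 7.2 m.u.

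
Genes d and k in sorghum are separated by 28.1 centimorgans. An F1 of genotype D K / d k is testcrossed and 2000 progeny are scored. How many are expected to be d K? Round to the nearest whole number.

A map distance of 28.1 centimorgans corresponds to a recombination frequency of 0.281.
The F1 is D K / d k, so d K is a recombinant gamete class with expected frequency r/2 = 0.281/2 = 0.1405.
Expected number = 0.1405 × 2000 = 281.00 ≈ 281.

281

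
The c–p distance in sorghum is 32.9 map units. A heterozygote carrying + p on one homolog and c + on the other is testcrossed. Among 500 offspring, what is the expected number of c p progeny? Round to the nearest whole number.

82

A map distance of 32.9 map units corresponds to a recombination frequency of 0.329.
The F1 is + p / c +, so c p is a recombinant gamete class with expected frequency r/2 = 0.329/2 = 0.1645.
Expected number = 0.1645 × 500 = 82.25 ≈ 82.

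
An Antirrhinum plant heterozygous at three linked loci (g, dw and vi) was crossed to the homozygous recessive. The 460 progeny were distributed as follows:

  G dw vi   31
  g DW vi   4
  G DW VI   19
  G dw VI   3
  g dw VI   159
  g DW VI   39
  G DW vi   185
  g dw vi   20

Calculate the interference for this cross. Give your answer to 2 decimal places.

The two most frequent reciprocal classes, G DW vi and g dw VI, are the parental types, so the F1 was G DW vi / g dw VI.
The two rarest classes, g DW vi and G dw VI, are the double crossovers. Comparing them with the parentals, only the g allele has switched, so g is the middle locus and the order is vi – g – dw.
vi–g: (39 + 7)/460 = 0.1000; g–dw: (70 + 7)/460 = 0.1674.
Expected DCO frequency = 0.1000 × 0.1674 ≈ 0.01674; observed = 7/460 ≈ 0.01522.
Coefficient of coincidence = 0.01522/0.01674 ≈ 0.91; interference = 1 − 0.91 = 0.09.

0.09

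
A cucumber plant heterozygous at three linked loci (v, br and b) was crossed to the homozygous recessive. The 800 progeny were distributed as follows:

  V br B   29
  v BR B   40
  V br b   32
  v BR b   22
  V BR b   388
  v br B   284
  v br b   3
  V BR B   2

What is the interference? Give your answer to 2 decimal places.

0.07

The two most frequent reciprocal classes, v br B and V BR b, are the parental types, so the F1 was v br B / V BR b.
The two rarest classes, v br b and V BR B, are the double crossovers. Comparing them with the parentals, only the b allele has switched, so b is the middle locus and the order is br – b – v.
br–b: (72 + 5)/800 = 0.0963; b–v: (51 + 5)/800 = 0.0700.
Expected DCO frequency = 0.0963 × 0.0700 ≈ 0.00674; observed = 5/800 ≈ 0.00625.
Coefficient of coincidence = 0.00625/0.00674 ≈ 0.93; interference = 1 − 0.93 = 0.07.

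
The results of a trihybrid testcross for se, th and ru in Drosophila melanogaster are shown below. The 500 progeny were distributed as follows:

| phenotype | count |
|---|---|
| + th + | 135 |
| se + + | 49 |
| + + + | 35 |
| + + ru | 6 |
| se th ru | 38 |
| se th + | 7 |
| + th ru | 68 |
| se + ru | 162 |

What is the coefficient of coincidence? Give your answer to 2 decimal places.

The two most frequent reciprocal classes, + th + and se + ru, are the parental types, so the F1 was + th + / se + ru.
The two rarest classes, se th + and + + ru, are the double crossovers. Comparing them with the parentals, only the se allele has switched, so se is the middle locus and the order is th – se – ru.
th–se: (73 + 13)/500 = 0.1720; se–ru: (117 + 13)/500 = 0.2600.
Expected DCO frequency = 0.1720 × 0.2600 ≈ 0.04472; observed = 13/500 ≈ 0.02600.
Coefficient of coincidence = 0.02600/0.04472 ≈ 0.58.

0.58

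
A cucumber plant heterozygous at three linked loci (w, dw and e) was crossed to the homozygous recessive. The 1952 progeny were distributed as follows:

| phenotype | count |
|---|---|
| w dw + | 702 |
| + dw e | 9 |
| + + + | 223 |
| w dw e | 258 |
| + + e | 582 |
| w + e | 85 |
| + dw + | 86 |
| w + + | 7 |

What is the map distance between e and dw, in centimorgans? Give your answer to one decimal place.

25.5 centimorgans

The two most frequent reciprocal classes, + + e and w dw +, are the parental types, so the F1 was + + e / w dw +.
The two rarest classes, + dw e and w + +, are the double crossovers. Comparing them with the parentals, only the dw allele has switched, so dw is the middle locus and the order is e – dw – w.
Crossovers in the e–dw interval produce the single-crossover classes + + + and w dw e (223 + 258 = 481) plus the double crossovers (16).
RF(e–dw) = (481 + 16) / 1952 = 497/1952 = 0.2546 → 25.5 centimorgans.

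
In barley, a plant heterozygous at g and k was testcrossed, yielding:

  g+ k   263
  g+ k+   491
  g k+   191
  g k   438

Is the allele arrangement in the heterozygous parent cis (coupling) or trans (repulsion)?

The two most frequent classes are g+ k+ (491) and g k (438); these are the parental (non-recombinant) types.
So the F1 carried g+ k+ on one chromosome and g k on the other — the recessive alleles are on the same chromosome (cis / coupling).

cis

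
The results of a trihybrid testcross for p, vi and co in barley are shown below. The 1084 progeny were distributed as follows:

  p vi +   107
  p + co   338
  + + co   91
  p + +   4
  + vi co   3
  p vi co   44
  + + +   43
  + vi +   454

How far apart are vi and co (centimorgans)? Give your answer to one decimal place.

The two most frequent reciprocal classes, + vi + and p + co, are the parental types, so the F1 was + vi + / p + co.
The two rarest classes, + vi co and p + +, are the double crossovers. Comparing them with the parentals, only the co allele has switched, so co is the middle locus and the order is p – co – vi.
Crossovers in the co–vi interval produce the single-crossover classes + + + and p vi co (43 + 44 = 87) plus the double crossovers (7).
RF(co–vi) = (87 + 7) / 1084 = 94/1084 = 0.0867 → 8.7 centimorgans.

8.7 centimorgans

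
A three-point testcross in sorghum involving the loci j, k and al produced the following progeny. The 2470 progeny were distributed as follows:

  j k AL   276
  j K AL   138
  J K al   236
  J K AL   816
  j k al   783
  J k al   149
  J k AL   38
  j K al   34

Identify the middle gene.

k

The two most frequent reciprocal classes, J K AL and j k al, are the parental types, so the F1 was J K AL / j k al.
The two rarest classes, J k AL and j K al, are the double crossovers. Comparing them with the parentals, only the k allele has switched, so k is the middle locus and the order is al – k – j.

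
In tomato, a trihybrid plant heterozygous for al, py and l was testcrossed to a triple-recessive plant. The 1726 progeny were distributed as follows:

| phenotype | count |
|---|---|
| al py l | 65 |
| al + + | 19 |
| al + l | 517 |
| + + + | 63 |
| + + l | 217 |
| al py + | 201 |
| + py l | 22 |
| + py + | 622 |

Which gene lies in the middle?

The two most frequent reciprocal classes, + py + and al + l, are the parental types, so the F1 was + py + / al + l.
The two rarest classes, + py l and al + +, are the double crossovers. Comparing them with the parentals, only the l allele has switched, so l is the middle locus and the order is py – l – al.

l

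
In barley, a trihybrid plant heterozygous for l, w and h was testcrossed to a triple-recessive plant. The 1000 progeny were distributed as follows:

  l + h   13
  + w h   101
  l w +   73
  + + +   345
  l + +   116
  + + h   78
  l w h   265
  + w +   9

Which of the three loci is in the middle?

w

The two most frequent reciprocal classes, + + + and l w h, are the parental types, so the F1 was + + + / l w h.
The two rarest classes, + w + and l + h, are the double crossovers. Comparing them with the parentals, only the w allele has switched, so w is the middle locus and the order is l – w – h.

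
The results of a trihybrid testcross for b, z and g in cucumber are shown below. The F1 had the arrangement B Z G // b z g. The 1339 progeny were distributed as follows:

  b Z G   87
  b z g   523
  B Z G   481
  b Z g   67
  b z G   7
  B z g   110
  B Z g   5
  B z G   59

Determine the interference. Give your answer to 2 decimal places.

0.44

The two rarest classes, B Z g and b z G, are the double crossovers. Comparing them with the parentals, only the g allele has switched, so g is the middle locus and the order is b – g – z.
b–g: (197 + 12)/1339 = 0.1561; g–z: (126 + 12)/1339 = 0.1031.
Expected DCO frequency = 0.1561 × 0.1031 ≈ 0.01609; observed = 12/1339 ≈ 0.00896.
Coefficient of coincidence = 0.00896/0.01609 ≈ 0.56; interference = 1 − 0.56 = 0.44.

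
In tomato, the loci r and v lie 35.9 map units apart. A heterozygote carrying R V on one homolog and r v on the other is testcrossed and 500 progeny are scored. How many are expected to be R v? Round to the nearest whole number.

90

A map distance of 35.9 map units corresponds to a recombination frequency of 0.359.
The F1 is R V / r v, so R v is a recombinant gamete class with expected frequency r/2 = 0.359/2 = 0.1795.
Expected number = 0.1795 × 500 = 89.75 ≈ 90.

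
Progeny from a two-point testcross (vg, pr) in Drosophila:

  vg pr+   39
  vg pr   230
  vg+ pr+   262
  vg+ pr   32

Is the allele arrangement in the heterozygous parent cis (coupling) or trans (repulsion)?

The two most frequent classes are vg+ pr+ (262) and vg pr (230); these are the parental (non-recombinant) types.
So the F1 carried vg+ pr+ on one chromosome and vg pr on the other — the recessive alleles are on the same chromosome (cis / coupling).

cis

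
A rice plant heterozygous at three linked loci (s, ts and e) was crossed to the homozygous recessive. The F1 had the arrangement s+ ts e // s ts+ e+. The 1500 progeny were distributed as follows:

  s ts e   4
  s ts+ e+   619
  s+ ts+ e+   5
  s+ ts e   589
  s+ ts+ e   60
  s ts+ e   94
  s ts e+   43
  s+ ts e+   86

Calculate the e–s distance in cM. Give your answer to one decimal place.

12.6 cM

The two rarest classes, s ts e and s+ ts+ e+, are the double crossovers. Comparing them with the parentals, only the s allele has switched, so s is the middle locus and the order is e – s – ts.
Crossovers in the e–s interval produce the single-crossover classes s+ ts e+ and s ts+ e (86 + 94 = 180) plus the double crossovers (9).
RF(e–s) = (180 + 9) / 1500 = 189/1500 = 0.1260 → 12.6 cM.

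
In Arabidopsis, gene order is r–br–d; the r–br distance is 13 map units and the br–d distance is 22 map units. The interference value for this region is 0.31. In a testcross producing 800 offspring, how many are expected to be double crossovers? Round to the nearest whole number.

16

Map distances give recombination frequencies of 0.130 and 0.220 for the two intervals.
With interference 0.31 (so coincidence = 0.69), expected double-crossover frequency = 0.130 × 0.220 × 0.69 = 0.01973.
Expected number = 0.01973 × 800 = 15.79 ≈ 16.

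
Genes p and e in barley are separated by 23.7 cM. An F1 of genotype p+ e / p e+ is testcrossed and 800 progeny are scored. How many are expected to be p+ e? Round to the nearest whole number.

A map distance of 23.7 cM corresponds to a recombination frequency of 0.237.
The F1 is p+ e / p e+, so p+ e is a parental gamete class with expected frequency (1 − r)/2 = 0.763/2 = 0.3815.
Expected number = 0.3815 × 800 = 305.20 ≈ 305.

305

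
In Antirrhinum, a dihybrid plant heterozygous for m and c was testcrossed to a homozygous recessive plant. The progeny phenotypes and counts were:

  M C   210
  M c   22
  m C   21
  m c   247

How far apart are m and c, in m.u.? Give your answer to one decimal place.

The two most frequent classes, M C (210) and m c (247), are the parental types, so the F1 was M C / m c.
The recombinant classes are M c and m C: 22 + 21 = 43.
Recombination frequency = 43/500 = 0.0860 ≈ 8.6%, i.e. 8.6 m.u.

8.6 m.u.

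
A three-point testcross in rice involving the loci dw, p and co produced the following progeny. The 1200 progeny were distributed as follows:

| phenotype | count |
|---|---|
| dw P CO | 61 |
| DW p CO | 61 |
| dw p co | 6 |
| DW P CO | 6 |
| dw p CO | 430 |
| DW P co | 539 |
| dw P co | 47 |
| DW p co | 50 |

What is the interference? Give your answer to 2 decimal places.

The two most frequent reciprocal classes, DW P co and dw p CO, are the parental types, so the F1 was DW P co / dw p CO.
The two rarest classes, DW P CO and dw p co, are the double crossovers. Comparing them with the parentals, only the co allele has switched, so co is the middle locus and the order is p – co – dw.
p–co: (111 + 12)/1200 = 0.1025; co–dw: (108 + 12)/1200 = 0.1000.
Expected DCO frequency = 0.1025 × 0.1000 ≈ 0.01025; observed = 12/1200 ≈ 0.01000.
Coefficient of coincidence = 0.01000/0.01025 ≈ 0.98; interference = 1 − 0.98 = 0.02.

0.02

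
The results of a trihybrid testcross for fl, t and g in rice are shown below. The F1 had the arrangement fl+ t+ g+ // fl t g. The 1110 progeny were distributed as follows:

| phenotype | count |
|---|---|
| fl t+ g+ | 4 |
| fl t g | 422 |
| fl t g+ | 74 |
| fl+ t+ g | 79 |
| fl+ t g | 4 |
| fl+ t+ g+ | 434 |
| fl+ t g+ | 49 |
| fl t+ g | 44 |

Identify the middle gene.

fl

The two rarest classes, fl t+ g+ and fl+ t g, are the double crossovers. Comparing them with the parentals, only the fl allele has switched, so fl is the middle locus and the order is t – fl – g.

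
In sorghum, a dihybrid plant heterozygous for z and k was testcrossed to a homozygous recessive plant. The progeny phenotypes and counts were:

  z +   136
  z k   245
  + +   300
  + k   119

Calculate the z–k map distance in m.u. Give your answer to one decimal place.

31.9 m.u.

The two most frequent classes, + + (300) and z k (245), are the parental types, so the F1 was + + / z k.
The recombinant classes are + k and z +: 119 + 136 = 255.
Recombination frequency = 255/800 = 0.3187 ≈ 31.9%, i.e. 31.9 m.u.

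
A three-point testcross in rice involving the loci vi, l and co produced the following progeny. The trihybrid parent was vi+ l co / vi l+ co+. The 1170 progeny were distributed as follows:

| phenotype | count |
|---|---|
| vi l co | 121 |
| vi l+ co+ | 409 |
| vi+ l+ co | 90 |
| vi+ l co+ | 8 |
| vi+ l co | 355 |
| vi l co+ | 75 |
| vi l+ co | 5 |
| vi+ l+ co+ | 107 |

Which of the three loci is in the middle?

The two rarest classes, vi+ l co+ and vi l+ co, are the double crossovers. Comparing them with the parentals, only the co allele has switched, so co is the middle locus and the order is l – co – vi.

co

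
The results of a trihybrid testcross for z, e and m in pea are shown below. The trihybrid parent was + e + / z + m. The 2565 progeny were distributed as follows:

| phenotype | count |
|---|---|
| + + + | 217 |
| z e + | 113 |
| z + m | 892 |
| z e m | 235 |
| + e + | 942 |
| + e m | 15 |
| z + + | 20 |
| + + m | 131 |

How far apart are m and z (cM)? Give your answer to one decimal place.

10.9 cM

The two rarest classes, + e m and z + +, are the double crossovers. Comparing them with the parentals, only the m allele has switched, so m is the middle locus and the order is e – m – z.
Crossovers in the m–z interval produce the single-crossover classes z e + and + + m (113 + 131 = 244) plus the double crossovers (35).
RF(m–z) = (244 + 35) / 2565 = 279/2565 = 0.1088 → 10.9 cM.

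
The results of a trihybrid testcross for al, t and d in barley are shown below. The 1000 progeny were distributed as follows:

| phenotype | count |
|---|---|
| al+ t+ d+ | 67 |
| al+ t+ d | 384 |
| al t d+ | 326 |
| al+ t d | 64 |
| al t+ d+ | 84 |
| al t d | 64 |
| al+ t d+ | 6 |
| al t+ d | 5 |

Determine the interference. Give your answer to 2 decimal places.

0.51

The two most frequent reciprocal classes, al+ t+ d and al t d+, are the parental types, so the F1 was al+ t+ d / al t d+.
The two rarest classes, al t+ d and al+ t d+, are the double crossovers. Comparing them with the parentals, only the al allele has switched, so al is the middle locus and the order is t – al – d.
t–al: (148 + 11)/1000 = 0.1590; al–d: (131 + 11)/1000 = 0.1420.
Expected DCO frequency = 0.1590 × 0.1420 ≈ 0.02258; observed = 11/1000 ≈ 0.01100.
Coefficient of coincidence = 0.01100/0.02258 ≈ 0.49; interference = 1 − 0.49 = 0.51.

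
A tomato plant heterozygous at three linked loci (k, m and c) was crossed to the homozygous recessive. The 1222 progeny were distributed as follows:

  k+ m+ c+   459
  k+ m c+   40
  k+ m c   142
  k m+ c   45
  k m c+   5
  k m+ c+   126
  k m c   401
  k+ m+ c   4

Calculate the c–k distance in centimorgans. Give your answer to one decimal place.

The two most frequent reciprocal classes, k m c and k+ m+ c+, are the parental types, so the F1 was k m c / k+ m+ c+.
The two rarest classes, k m c+ and k+ m+ c, are the double crossovers. Comparing them with the parentals, only the c allele has switched, so c is the middle locus and the order is k – c – m.
Crossovers in the k–c interval produce the single-crossover classes k+ m c and k m+ c+ (142 + 126 = 268) plus the double crossovers (9).
RF(k–c) = (268 + 9) / 1222 = 277/1222 = 0.2267 → 22.7 centimorgans.

22.7 centimorgans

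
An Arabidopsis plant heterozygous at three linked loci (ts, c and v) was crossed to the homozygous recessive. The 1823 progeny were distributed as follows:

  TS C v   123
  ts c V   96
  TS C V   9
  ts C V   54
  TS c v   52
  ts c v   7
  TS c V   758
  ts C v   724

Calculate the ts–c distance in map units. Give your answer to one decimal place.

The two most frequent reciprocal classes, ts C v and TS c V, are the parental types, so the F1 was ts C v / TS c V.
The two rarest classes, ts c v and TS C V, are the double crossovers. Comparing them with the parentals, only the c allele has switched, so c is the middle locus and the order is v – c – ts.
Crossovers in the c–ts interval produce the single-crossover classes TS C v and ts c V (123 + 96 = 219) plus the double crossovers (16).
RF(c–ts) = (219 + 16) / 1823 = 235/1823 = 0.1289 → 12.9 map units.

12.9 map units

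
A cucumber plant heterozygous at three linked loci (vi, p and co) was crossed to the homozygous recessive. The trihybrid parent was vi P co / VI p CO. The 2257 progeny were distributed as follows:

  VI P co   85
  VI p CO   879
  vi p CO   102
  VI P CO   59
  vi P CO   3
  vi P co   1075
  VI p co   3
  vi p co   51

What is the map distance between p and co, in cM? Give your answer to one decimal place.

5.1 cM

The two rarest classes, vi P CO and VI p co, are the double crossovers. Comparing them with the parentals, only the co allele has switched, so co is the middle locus and the order is vi – co – p.
Crossovers in the co–p interval produce the single-crossover classes vi p co and VI P CO (51 + 59 = 110) plus the double crossovers (6).
RF(co–p) = (110 + 6) / 2257 = 116/2257 = 0.0514 → 5.1 cM.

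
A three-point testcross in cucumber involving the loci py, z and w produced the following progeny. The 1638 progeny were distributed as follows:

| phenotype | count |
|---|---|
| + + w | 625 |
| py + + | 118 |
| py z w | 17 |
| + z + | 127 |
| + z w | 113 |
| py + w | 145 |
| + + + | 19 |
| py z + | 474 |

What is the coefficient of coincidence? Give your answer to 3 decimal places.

The two most frequent reciprocal classes, py z + and + + w, are the parental types, so the F1 was py z + / + + w.
The two rarest classes, py z w and + + +, are the double crossovers. Comparing them with the parentals, only the w allele has switched, so w is the middle locus and the order is py – w – z.
py–w: (272 + 36)/1638 = 0.1880; w–z: (231 + 36)/1638 = 0.1630.
Expected DCO frequency = 0.1880 × 0.1630 ≈ 0.03064; observed = 36/1638 ≈ 0.02198.
Coefficient of coincidence = 0.02198/0.03064 ≈ 0.717.

0.717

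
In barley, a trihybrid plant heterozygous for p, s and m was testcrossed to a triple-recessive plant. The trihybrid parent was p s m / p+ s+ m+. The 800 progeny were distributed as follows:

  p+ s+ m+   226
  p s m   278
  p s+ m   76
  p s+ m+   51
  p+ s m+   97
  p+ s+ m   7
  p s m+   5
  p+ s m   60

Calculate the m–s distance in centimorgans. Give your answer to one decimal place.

The two rarest classes, p s m+ and p+ s+ m, are the double crossovers. Comparing them with the parentals, only the m allele has switched, so m is the middle locus and the order is s – m – p.
Crossovers in the s–m interval produce the single-crossover classes p s+ m and p+ s m+ (76 + 97 = 173) plus the double crossovers (12).
RF(s–m) = (173 + 12) / 800 = 185/800 = 0.2313 → 23.1 centimorgans.

23.1 centimorgans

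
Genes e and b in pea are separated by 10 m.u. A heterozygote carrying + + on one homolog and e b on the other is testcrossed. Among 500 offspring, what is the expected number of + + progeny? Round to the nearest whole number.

225

A map distance of 10 m.u. corresponds to a recombination frequency of 0.100.
The F1 is + + / e b, so + + is a parental gamete class with expected frequency (1 − r)/2 = 0.900/2 = 0.4500.
Expected number = 0.4500 × 500 = 225.00 ≈ 225.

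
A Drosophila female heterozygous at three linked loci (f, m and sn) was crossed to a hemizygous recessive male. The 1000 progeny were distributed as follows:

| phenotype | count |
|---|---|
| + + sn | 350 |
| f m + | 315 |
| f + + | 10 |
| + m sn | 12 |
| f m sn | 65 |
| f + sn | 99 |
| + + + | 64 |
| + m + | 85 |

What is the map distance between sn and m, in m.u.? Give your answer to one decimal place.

15.1 m.u.

The two most frequent reciprocal classes, + + sn and f m +, are the parental types, so the F1 was + + sn / f m +.
The two rarest classes, + m sn and f + +, are the double crossovers. Comparing them with the parentals, only the m allele has switched, so m is the middle locus and the order is f – m – sn.
Crossovers in the m–sn interval produce the single-crossover classes + + + and f m sn (64 + 65 = 129) plus the double crossovers (22).
RF(m–sn) = (129 + 22) / 1000 = 151/1000 = 0.1510 → 15.1 m.u.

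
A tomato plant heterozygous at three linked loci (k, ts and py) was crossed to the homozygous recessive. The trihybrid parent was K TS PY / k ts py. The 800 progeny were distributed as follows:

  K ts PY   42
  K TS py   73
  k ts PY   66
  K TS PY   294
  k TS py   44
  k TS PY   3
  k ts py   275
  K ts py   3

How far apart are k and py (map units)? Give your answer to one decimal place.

The two rarest classes, k TS PY and K ts py, are the double crossovers. Comparing them with the parentals, only the k allele has switched, so k is the middle locus and the order is ts – k – py.
Crossovers in the k–py interval produce the single-crossover classes K TS py and k ts PY (73 + 66 = 139) plus the double crossovers (6).
RF(k–py) = (139 + 6) / 800 = 145/800 = 0.1812 → 18.1 map units.

18.1 map units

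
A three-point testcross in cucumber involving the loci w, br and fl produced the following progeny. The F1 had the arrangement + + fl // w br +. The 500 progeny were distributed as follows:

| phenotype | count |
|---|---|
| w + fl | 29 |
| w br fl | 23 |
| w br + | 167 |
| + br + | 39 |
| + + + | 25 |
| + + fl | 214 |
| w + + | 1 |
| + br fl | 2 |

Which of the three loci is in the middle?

br

The two rarest classes, + br fl and w + +, are the double crossovers. Comparing them with the parentals, only the br allele has switched, so br is the middle locus and the order is w – br – fl.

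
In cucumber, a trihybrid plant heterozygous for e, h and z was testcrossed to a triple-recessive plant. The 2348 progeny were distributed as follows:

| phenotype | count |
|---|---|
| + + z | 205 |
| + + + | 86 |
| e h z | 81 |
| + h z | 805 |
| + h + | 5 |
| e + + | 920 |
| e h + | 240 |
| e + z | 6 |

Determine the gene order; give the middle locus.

z

The two most frequent reciprocal classes, e + + and + h z, are the parental types, so the F1 was e + + / + h z.
The two rarest classes, e + z and + h +, are the double crossovers. Comparing them with the parentals, only the z allele has switched, so z is the middle locus and the order is e – z – h.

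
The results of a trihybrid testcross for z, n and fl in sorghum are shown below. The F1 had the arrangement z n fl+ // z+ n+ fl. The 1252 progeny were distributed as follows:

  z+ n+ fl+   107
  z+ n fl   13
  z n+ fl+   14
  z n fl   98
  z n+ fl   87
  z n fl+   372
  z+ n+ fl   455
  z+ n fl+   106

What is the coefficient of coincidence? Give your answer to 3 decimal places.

The two rarest classes, z n+ fl+ and z+ n fl, are the double crossovers. Comparing them with the parentals, only the n allele has switched, so n is the middle locus and the order is z – n – fl.
z–n: (193 + 27)/1252 = 0.1757; n–fl: (205 + 27)/1252 = 0.1853.
Expected DCO frequency = 0.1757 × 0.1853 ≈ 0.03256; observed = 27/1252 ≈ 0.02157.
Coefficient of coincidence = 0.02157/0.03256 ≈ 0.662.

0.662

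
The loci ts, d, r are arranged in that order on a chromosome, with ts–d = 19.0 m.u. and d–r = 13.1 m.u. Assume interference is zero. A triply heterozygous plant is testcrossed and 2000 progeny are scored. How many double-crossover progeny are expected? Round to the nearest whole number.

Map distances give recombination frequencies of 0.190 and 0.131 for the two intervals.
With no interference, expected double-crossover frequency = 0.190 × 0.131 = 0.02489.
Expected number = 0.02489 × 2000 = 49.78 ≈ 50.

50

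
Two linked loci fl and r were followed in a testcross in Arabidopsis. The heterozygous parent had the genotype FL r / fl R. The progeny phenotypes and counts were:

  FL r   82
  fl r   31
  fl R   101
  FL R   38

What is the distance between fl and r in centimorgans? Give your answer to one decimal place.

The recombinant classes are FL R and fl r: 38 + 31 = 69.
Recombination frequency = 69/252 = 0.2738 ≈ 27.4%, i.e. 27.4 centimorgans.

27.4 centimorgans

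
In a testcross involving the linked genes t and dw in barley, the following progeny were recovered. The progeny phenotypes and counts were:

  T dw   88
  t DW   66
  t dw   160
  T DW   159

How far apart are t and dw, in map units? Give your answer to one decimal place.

The two most frequent classes, T DW (159) and t dw (160), are the parental types, so the F1 was T DW / t dw.
The recombinant classes are T dw and t DW: 88 + 66 = 154.
Recombination frequency = 154/473 = 0.3256 ≈ 32.6%, i.e. 32.6 map units.

32.6 map units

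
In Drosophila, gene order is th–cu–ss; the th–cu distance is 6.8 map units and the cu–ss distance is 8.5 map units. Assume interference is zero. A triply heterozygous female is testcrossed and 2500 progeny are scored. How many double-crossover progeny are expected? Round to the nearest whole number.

14

Map distances give recombination frequencies of 0.068 and 0.085 for the two intervals.
With no interference, expected double-crossover frequency = 0.068 × 0.085 = 0.00578.
Expected number = 0.00578 × 2500 = 14.45 ≈ 14.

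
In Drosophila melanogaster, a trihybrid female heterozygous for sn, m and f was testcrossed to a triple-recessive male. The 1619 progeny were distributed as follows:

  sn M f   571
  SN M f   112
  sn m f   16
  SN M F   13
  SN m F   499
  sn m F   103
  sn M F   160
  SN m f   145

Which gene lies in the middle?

The two most frequent reciprocal classes, SN m F and sn M f, are the parental types, so the F1 was SN m F / sn M f.
The two rarest classes, SN M F and sn m f, are the double crossovers. Comparing them with the parentals, only the m allele has switched, so m is the middle locus and the order is sn – m – f.

m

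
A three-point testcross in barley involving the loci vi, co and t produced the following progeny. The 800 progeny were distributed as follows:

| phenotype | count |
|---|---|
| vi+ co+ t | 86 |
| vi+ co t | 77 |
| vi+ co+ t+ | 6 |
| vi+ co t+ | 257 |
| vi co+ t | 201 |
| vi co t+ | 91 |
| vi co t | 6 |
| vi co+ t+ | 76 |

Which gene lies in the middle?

The two most frequent reciprocal classes, vi co+ t and vi+ co t+, are the parental types, so the F1 was vi co+ t / vi+ co t+.
The two rarest classes, vi co t and vi+ co+ t+, are the double crossovers. Comparing them with the parentals, only the co allele has switched, so co is the middle locus and the order is t – co – vi.

co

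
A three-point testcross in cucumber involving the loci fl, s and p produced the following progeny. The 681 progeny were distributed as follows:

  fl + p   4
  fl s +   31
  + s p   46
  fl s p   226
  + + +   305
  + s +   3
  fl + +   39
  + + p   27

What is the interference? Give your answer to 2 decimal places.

0.20

The two most frequent reciprocal classes, fl s p and + + +, are the parental types, so the F1 was fl s p / + + +.
The two rarest classes, fl + p and + s +, are the double crossovers. Comparing them with the parentals, only the s allele has switched, so s is the middle locus and the order is p – s – fl.
p–s: (58 + 7)/681 = 0.0954; s–fl: (85 + 7)/681 = 0.1351.
Expected DCO frequency = 0.0954 × 0.1351 ≈ 0.01289; observed = 7/681 ≈ 0.01028.
Coefficient of coincidence = 0.01028/0.01289 ≈ 0.80; interference = 1 − 0.80 = 0.20.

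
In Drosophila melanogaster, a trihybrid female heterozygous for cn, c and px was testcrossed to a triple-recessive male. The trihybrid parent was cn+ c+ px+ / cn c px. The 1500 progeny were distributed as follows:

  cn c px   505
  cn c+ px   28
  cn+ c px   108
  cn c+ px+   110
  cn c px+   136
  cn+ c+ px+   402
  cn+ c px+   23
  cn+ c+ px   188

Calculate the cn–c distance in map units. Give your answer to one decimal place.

The two rarest classes, cn+ c px+ and cn c+ px, are the double crossovers. Comparing them with the parentals, only the c allele has switched, so c is the middle locus and the order is px – c – cn.
Crossovers in the c–cn interval produce the single-crossover classes cn c+ px+ and cn+ c px (110 + 108 = 218) plus the double crossovers (51).
RF(c–cn) = (218 + 51) / 1500 = 269/1500 = 0.1793 → 17.9 map units.

17.9 map units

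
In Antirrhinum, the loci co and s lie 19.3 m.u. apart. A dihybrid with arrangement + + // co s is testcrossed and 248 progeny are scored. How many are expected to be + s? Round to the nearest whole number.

24

A map distance of 19.3 m.u. corresponds to a recombination frequency of 0.193.
The F1 is + + / co s, so + s is a recombinant gamete class with expected frequency r/2 = 0.193/2 = 0.0965.
Expected number = 0.0965 × 248 = 23.93 ≈ 24.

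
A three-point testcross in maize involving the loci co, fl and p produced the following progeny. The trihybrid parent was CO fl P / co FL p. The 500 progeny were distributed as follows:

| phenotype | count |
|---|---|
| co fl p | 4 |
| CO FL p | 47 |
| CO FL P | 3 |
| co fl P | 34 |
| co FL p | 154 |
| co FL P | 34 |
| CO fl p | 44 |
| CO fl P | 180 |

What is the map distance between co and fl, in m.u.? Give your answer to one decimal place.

The two rarest classes, CO FL P and co fl p, are the double crossovers. Comparing them with the parentals, only the fl allele has switched, so fl is the middle locus and the order is p – fl – co.
Crossovers in the fl–co interval produce the single-crossover classes co fl P and CO FL p (34 + 47 = 81) plus the double crossovers (7).
RF(fl–co) = (81 + 7) / 500 = 88/500 = 0.1760 → 17.6 m.u.

17.6 m.u.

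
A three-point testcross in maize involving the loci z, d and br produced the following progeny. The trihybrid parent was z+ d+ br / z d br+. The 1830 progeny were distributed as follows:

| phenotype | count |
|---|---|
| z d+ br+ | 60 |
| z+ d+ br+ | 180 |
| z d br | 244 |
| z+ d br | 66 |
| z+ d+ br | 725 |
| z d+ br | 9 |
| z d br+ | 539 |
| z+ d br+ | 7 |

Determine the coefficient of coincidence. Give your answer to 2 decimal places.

0.47

The two rarest classes, z d+ br and z+ d br+, are the double crossovers. Comparing them with the parentals, only the z allele has switched, so z is the middle locus and the order is br – z – d.
br–z: (424 + 16)/1830 = 0.2404; z–d: (126 + 16)/1830 = 0.0776.
Expected DCO frequency = 0.2404 × 0.0776 ≈ 0.01866; observed = 16/1830 ≈ 0.00874.
Coefficient of coincidence = 0.00874/0.01866 ≈ 0.47.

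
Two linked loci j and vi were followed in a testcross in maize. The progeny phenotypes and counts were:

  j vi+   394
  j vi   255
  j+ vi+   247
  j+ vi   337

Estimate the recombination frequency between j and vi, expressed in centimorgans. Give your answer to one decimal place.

40.7 centimorgans

The two most frequent classes, j+ vi (337) and j vi+ (394), are the parental types, so the F1 was j+ vi / j vi+.
The recombinant classes are j+ vi+ and j vi: 247 + 255 = 502.
Recombination frequency = 502/1233 = 0.4071 ≈ 40.7%, i.e. 40.7 centimorgans.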